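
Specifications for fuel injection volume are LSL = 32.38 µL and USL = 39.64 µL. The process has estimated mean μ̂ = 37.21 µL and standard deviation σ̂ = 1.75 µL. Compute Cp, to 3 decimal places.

Cp = (USL − LSL) / (6σ̂) = (39.64 − 32.38) / (6 × 1.75) = 7.2600 / 10.5000 = 0.6914

0.691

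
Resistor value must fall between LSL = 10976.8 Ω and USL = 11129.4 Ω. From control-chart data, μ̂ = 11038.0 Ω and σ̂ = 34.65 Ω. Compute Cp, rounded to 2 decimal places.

0.73

Cp = (USL − LSL) / (6σ̂) = (11129.4 − 10976.8) / (6 × 34.65) = 152.6000 / 207.9000 = 0.7340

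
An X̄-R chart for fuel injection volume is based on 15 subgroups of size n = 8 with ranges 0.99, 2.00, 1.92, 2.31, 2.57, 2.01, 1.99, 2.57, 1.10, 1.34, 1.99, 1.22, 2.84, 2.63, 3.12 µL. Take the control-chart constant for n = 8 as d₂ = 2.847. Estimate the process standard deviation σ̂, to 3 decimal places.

0.717

R̄ = (0.99 + 2.00 + 1.92 + 2.31 + 2.57 + 2.01 + 1.99 + 2.57 + 1.10 + 1.34 + 1.99 + 1.22 + 2.84 + 2.63 + 3.12) / 15 = 2.0400
σ̂ = R̄ / d₂ = 2.0400 / 2.847 = 0.7165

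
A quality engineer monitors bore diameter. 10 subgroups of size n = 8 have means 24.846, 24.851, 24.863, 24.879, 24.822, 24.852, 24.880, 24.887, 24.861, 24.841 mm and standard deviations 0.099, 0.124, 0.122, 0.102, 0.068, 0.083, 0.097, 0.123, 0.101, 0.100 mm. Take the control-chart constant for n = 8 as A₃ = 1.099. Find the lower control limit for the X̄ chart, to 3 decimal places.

X̄̄ = (24.846 + 24.851 + 24.863 + 24.879 + 24.822 + 24.852 + 24.880 + 24.887 + 24.861 + 24.841) / 10 = 24.8582
s̄ = (0.099 + 0.124 + 0.122 + 0.102 + 0.068 + 0.083 + 0.097 + 0.123 + 0.101 + 0.100) / 10 = 0.1019
LCL = X̄̄ − A₃·s̄ = 24.8582 − 1.099 × 0.1019 = 24.7462

24.746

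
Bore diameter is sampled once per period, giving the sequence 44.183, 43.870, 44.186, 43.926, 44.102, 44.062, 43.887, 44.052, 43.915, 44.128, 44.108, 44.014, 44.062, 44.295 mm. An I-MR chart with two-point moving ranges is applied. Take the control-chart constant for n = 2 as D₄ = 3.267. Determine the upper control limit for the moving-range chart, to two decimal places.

Moving ranges: 0.313, 0.316, 0.260, 0.176, 0.040, 0.175, 0.165, 0.137, 0.213, 0.020, 0.094, 0.048, 0.233; M̄R̄ = 2.1900 / 13 = 0.1685
UCL_MR = D₄·M̄R̄ = 3.267 × 0.1685 = 0.5504

0.55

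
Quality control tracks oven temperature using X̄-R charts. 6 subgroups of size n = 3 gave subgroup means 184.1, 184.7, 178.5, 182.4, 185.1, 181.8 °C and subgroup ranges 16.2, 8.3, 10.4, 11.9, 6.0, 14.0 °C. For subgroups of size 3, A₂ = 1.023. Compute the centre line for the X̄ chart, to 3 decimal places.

X̄̄ = (184.1 + 184.7 + 178.5 + 182.4 + 185.1 + 181.8) / 6 = 1096.6000 / 6 = 182.7667
CL = X̄̄ = 182.7667

182.767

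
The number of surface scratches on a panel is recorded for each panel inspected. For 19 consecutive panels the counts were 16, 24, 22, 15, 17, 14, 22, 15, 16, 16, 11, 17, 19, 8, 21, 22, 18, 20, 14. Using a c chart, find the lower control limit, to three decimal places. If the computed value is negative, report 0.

4.765

c̄ = (16 + 24 + 22 + 15 + 17 + 14 + 22 + 15 + 16 + 16 + 11 + 17 + 19 + 8 + 21 + 22 + 18 + 20 + 14) / 19 = 327 / 19 = 17.2105
LCL = c̄ − 3√c̄ = 17.2105 − 3 × 4.1486 = 4.7649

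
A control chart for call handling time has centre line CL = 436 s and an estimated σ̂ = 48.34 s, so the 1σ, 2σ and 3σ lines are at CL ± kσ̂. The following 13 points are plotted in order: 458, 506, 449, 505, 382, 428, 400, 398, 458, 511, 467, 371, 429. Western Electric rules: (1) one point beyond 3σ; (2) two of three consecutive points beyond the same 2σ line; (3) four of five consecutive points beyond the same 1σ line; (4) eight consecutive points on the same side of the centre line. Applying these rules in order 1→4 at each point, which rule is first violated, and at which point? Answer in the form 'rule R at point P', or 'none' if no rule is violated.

none

Zone of each point (C = within 1σ̂, B = 1σ̂–2σ̂, A = 2σ̂–3σ̂, * = beyond 3σ̂; sign = side of CL): 1:+C, 2:+B, 3:+C, 4:+B, 5:-B, 6:-C, 7:-C, 8:-C, 9:+C, 10:+B, 11:+C, 12:-B, 13:-C
No rule fires across all 13 points.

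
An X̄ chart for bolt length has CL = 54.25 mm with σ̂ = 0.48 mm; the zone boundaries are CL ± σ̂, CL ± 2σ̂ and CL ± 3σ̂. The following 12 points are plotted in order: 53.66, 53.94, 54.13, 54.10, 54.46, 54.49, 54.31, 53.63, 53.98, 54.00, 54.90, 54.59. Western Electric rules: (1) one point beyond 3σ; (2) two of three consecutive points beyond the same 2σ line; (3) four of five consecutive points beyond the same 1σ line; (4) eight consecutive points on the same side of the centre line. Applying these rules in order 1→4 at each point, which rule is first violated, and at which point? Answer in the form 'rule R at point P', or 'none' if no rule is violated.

none

Zone of each point (C = within 1σ̂, B = 1σ̂–2σ̂, A = 2σ̂–3σ̂, * = beyond 3σ̂; sign = side of CL): 1:-B, 2:-C, 3:-C, 4:-C, 5:+C, 6:+C, 7:+C, 8:-B, 9:-C, 10:-C, 11:+B, 12:+C
No rule fires across all 12 points.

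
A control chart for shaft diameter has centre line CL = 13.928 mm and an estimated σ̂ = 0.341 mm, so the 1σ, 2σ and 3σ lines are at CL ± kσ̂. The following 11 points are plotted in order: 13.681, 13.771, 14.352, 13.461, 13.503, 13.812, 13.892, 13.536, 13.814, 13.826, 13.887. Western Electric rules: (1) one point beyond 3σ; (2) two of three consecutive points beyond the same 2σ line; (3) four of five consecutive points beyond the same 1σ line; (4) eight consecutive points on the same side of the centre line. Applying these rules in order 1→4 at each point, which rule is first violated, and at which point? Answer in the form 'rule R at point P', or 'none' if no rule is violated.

rule 4 at point 11

Zone of each point (C = within 1σ̂, B = 1σ̂–2σ̂, A = 2σ̂–3σ̂, * = beyond 3σ̂; sign = side of CL): 1:-C, 2:-C, 3:+B, 4:-B, 5:-B, 6:-C, 7:-C, 8:-B, 9:-C, 10:-C, 11:-C
Rule 4 (eight consecutive points on the same side of the centre line) is satisfied at point 11.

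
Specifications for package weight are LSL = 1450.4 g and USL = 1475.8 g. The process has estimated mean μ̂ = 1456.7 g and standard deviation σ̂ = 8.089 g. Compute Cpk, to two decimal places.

Cpu = (USL − μ̂) / (3σ̂) = (1475.8 − 1456.7) / (3 × 8.089) = 0.7871; Cpl = (μ̂ − LSL) / (3σ̂) = (1456.7 − 1450.4) / (3 × 8.089) = 0.2596; Cpk = min(Cpu, Cpl) = 0.2596

0.26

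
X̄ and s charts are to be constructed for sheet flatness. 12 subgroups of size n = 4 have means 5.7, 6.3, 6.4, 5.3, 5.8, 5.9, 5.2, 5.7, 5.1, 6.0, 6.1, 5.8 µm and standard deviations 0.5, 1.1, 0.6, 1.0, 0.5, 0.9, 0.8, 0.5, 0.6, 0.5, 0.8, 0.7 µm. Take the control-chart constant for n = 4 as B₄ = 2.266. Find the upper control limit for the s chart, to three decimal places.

1.605

s̄ = (0.5 + 1.1 + 0.6 + 1.0 + 0.5 + 0.9 + 0.8 + 0.5 + 0.6 + 0.5 + 0.8 + 0.7) / 12 = 0.7083
UCL_s = B₄·s̄ = 2.266 × 0.7083 = 1.6051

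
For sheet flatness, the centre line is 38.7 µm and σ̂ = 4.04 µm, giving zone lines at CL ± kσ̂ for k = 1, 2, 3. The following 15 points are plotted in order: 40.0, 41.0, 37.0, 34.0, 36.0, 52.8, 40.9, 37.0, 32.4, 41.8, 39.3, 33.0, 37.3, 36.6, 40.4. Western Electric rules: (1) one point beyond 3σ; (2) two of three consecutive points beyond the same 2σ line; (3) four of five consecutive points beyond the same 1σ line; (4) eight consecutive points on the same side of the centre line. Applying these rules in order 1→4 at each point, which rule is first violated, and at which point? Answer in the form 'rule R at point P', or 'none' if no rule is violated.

rule 1 at point 6

Zone of each point (C = within 1σ̂, B = 1σ̂–2σ̂, A = 2σ̂–3σ̂, * = beyond 3σ̂; sign = side of CL): 1:+C, 2:+C, 3:-C, 4:-B, 5:-C, 6:+*, 7:+C, 8:-C, 9:-B, 10:+C, 11:+C, 12:-B, 13:-C, 14:-C, 15:+C
Rule 1 (one point beyond the 3σ limits) is satisfied at point 6.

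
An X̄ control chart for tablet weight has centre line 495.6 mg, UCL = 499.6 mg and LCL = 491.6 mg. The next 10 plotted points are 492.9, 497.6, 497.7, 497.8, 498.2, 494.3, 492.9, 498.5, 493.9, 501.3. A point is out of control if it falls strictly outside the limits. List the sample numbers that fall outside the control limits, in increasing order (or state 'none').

Compare each point to [491.6, 499.6]: sample 10 = 501.3 > UCL.

10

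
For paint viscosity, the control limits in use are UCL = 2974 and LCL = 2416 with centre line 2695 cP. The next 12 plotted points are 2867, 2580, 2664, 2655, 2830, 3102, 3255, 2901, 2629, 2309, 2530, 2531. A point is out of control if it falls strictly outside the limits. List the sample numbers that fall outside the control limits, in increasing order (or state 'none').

Compare each point to [2416, 2974]: sample 6 = 3102 > UCL; sample 7 = 3255 > UCL; sample 10 = 2309 < LCL.

6, 7, 10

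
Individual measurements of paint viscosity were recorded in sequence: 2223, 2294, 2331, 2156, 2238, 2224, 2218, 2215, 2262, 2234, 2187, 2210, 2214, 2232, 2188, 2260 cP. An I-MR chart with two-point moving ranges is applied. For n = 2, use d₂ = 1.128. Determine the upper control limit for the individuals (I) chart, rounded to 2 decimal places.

X̄ = (2223 + 2294 + 2331 + 2156 + 2238 + 2224 + 2218 + 2215 + 2262 + 2234 + 2187 + 2210 + 2214 + 2232 + 2188 + 2260) / 16 = 2230.3750
Moving ranges: 71, 37, 175, 82, 14, 6, 3, 47, 28, 47, 23, 4, 18, 44, 72; M̄R̄ = 671.0000 / 15 = 44.7333
UCL = X̄ + 3·M̄R̄/d₂ = 2230.3750 + 3 × 44.7333 / 1.128 = 2349.3466

2349.35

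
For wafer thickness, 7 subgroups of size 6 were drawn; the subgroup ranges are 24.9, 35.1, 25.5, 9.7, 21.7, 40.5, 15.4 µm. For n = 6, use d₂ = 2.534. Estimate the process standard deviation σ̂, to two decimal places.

R̄ = (24.9 + 35.1 + 25.5 + 9.7 + 21.7 + 40.5 + 15.4) / 7 = 24.6857
σ̂ = R̄ / d₂ = 24.6857 / 2.534 = 9.7418

9.74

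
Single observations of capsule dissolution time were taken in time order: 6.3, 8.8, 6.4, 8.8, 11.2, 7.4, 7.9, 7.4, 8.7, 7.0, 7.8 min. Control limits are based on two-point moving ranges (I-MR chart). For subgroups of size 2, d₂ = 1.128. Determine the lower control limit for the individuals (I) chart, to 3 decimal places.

X̄ = (6.3 + 8.8 + 6.4 + 8.8 + 11.2 + 7.4 + 7.9 + 7.4 + 8.7 + 7.0 + 7.8) / 11 = 7.9727
Moving ranges: 2.5, 2.4, 2.4, 2.4, 3.8, 0.5, 0.5, 1.3, 1.7, 0.8; M̄R̄ = 18.3000 / 10 = 1.8300
LCL = X̄ − 3·M̄R̄/d₂ = 7.9727 − 3 × 1.8300 / 1.128 = 3.1057

3.106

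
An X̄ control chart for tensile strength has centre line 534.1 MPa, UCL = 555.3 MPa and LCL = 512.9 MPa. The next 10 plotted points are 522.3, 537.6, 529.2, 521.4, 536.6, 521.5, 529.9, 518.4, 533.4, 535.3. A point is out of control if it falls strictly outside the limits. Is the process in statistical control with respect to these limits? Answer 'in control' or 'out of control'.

All 10 points lie within [512.9, 555.3].

in control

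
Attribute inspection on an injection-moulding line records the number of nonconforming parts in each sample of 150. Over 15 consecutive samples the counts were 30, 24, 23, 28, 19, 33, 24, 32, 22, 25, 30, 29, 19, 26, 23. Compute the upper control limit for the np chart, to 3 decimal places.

p̄ = Σdᵢ / (k·n) = 387 / (15 × 150) = 0.17200
UCL = np̄ + 3·√(np̄(1−p̄)) = 25.8000 + 3 × √(25.8000×0.82800) = 25.8000 + 3 × 4.6219 = 39.6658

39.666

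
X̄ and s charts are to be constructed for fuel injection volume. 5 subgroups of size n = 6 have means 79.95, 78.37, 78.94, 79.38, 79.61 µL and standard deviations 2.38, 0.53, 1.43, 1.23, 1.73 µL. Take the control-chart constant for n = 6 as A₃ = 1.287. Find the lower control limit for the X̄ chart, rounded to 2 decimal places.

X̄̄ = (79.95 + 78.37 + 78.94 + 79.38 + 79.61) / 5 = 79.2500
s̄ = (2.38 + 0.53 + 1.43 + 1.23 + 1.73) / 5 = 1.4600
LCL = X̄̄ − A₃·s̄ = 79.2500 − 1.287 × 1.4600 = 77.3710

77.37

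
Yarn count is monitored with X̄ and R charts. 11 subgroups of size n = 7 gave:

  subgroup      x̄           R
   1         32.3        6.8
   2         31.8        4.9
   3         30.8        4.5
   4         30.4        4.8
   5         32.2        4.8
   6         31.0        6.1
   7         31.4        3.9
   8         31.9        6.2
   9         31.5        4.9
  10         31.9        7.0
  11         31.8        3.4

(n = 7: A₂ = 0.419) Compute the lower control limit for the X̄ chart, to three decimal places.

29.363

X̄̄ = (32.3 + 31.8 + 30.8 + 30.4 + 32.2 + 31.0 + 31.4 + 31.9 + 31.5 + 31.9 + 31.8) / 11 = 347.0000 / 11 = 31.5455
R̄ = (6.8 + 4.9 + 4.5 + 4.8 + 4.8 + 6.1 + 3.9 + 6.2 + 4.9 + 7.0 + 3.4) / 11 = 57.3000 / 11 = 5.2091
LCL = X̄̄ − A₂·R̄ = 31.5455 − 0.419 × 5.2091 = 29.3628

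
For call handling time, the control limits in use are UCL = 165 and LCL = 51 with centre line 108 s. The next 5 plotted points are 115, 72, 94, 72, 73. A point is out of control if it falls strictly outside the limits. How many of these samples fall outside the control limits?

All 5 points lie within [51, 165].

0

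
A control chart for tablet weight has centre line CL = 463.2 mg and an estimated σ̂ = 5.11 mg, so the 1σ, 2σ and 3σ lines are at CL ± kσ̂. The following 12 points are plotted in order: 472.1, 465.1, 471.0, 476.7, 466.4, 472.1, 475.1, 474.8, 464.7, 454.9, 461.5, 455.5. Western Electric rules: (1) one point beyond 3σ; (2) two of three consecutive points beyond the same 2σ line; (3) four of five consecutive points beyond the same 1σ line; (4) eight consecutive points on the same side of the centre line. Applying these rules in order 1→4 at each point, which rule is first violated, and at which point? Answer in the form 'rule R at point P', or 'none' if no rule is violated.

rule 3 at point 7

Zone of each point (C = within 1σ̂, B = 1σ̂–2σ̂, A = 2σ̂–3σ̂, * = beyond 3σ̂; sign = side of CL): 1:+B, 2:+C, 3:+B, 4:+A, 5:+C, 6:+B, 7:+A, 8:+A, 9:+C, 10:-B, 11:-C, 12:-B
Rule 3 (four of five consecutive points beyond the same 1σ limit) is satisfied at point 7.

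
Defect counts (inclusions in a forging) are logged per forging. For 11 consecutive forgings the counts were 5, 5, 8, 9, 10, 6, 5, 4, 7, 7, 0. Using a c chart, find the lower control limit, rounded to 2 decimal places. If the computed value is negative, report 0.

c̄ = (5 + 5 + 8 + 9 + 10 + 6 + 5 + 4 + 7 + 7 + 0) / 11 = 66 / 11 = 6.0000
LCL = c̄ − 3√c̄ = 6.0000 − 3 × 2.4495 = -1.3485 → 0 (cannot be negative)

0.00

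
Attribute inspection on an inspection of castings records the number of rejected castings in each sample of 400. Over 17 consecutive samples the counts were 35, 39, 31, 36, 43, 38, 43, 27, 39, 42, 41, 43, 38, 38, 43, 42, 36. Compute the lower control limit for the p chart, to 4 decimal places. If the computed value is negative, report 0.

0.0520

p̄ = Σdᵢ / (k·n) = 654 / (17 × 400) = 0.09618
LCL = p̄ − 3·√(p̄(1−p̄)/n) = 0.09618 − 3 × 0.01474 = 0.05195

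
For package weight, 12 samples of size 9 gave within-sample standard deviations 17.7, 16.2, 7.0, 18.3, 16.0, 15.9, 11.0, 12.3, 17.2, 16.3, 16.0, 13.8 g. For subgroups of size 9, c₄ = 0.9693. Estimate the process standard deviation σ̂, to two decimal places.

15.28

s̄ = (17.7 + 16.2 + 7.0 + 18.3 + 16.0 + 15.9 + 11.0 + 12.3 + 17.2 + 16.3 + 16.0 + 13.8) / 12 = 14.8083
σ̂ = s̄ / c₄ = 14.8083 / 0.9693 = 15.2773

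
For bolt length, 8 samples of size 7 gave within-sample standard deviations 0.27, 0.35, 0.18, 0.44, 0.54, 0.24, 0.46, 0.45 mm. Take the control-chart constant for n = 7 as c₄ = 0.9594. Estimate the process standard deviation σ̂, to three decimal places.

s̄ = (0.27 + 0.35 + 0.18 + 0.44 + 0.54 + 0.24 + 0.46 + 0.45) / 8 = 0.3663
σ̂ = s̄ / c₄ = 0.3663 / 0.9594 = 0.3817

0.382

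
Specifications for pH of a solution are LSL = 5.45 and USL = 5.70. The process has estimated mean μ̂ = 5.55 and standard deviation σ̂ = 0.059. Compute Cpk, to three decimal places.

Cpu = (USL − μ̂) / (3σ̂) = (5.70 − 5.55) / (3 × 0.059) = 0.8475; Cpl = (μ̂ − LSL) / (3σ̂) = (5.55 − 5.45) / (3 × 0.059) = 0.5650; Cpk = min(Cpu, Cpl) = 0.5650

0.565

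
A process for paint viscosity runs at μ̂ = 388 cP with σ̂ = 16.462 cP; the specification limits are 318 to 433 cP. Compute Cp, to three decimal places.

Cp = (USL − LSL) / (6σ̂) = (433 − 318) / (6 × 16.462) = 115.0000 / 98.7720 = 1.1643

1.164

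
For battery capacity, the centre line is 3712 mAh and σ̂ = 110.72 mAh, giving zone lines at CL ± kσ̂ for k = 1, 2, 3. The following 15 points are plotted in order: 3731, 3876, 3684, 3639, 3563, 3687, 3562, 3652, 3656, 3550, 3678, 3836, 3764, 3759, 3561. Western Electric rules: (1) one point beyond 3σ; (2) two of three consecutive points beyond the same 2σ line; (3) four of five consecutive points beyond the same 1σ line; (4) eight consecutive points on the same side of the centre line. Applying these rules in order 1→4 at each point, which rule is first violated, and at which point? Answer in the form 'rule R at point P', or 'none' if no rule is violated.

rule 4 at point 10

Zone of each point (C = within 1σ̂, B = 1σ̂–2σ̂, A = 2σ̂–3σ̂, * = beyond 3σ̂; sign = side of CL): 1:+C, 2:+B, 3:-C, 4:-C, 5:-B, 6:-C, 7:-B, 8:-C, 9:-C, 10:-B, 11:-C, 12:+B, 13:+C, 14:+C, 15:-B
Rule 4 (eight consecutive points on the same side of the centre line) is satisfied at point 10.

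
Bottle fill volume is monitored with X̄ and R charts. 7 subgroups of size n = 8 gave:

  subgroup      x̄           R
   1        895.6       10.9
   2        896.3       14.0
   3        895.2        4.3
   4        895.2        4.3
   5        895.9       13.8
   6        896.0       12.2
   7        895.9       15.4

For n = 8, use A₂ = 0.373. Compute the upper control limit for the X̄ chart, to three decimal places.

X̄̄ = (895.6 + 896.3 + 895.2 + 895.2 + 895.9 + 896.0 + 895.9) / 7 = 6270.1000 / 7 = 895.7286
R̄ = (10.9 + 14.0 + 4.3 + 4.3 + 13.8 + 12.2 + 15.4) / 7 = 74.9000 / 7 = 10.7000
UCL = X̄̄ + A₂·R̄ = 895.7286 + 0.373 × 10.7000 = 899.7197

899.720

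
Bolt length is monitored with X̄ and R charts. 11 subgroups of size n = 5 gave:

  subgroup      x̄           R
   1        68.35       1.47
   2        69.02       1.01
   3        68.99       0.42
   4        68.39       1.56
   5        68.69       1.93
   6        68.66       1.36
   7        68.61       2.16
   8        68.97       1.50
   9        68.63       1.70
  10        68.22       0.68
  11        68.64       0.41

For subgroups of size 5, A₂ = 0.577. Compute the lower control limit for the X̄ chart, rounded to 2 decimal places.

67.91

X̄̄ = (68.35 + 69.02 + 68.99 + 68.39 + 68.69 + 68.66 + 68.61 + 68.97 + 68.63 + 68.22 + 68.64) / 11 = 755.1700 / 11 = 68.6518
R̄ = (1.47 + 1.01 + 0.42 + 1.56 + 1.93 + 1.36 + 2.16 + 1.50 + 1.70 + 0.68 + 0.41) / 11 = 14.2000 / 11 = 1.2909
LCL = X̄̄ − A₂·R̄ = 68.6518 − 0.577 × 1.2909 = 67.9070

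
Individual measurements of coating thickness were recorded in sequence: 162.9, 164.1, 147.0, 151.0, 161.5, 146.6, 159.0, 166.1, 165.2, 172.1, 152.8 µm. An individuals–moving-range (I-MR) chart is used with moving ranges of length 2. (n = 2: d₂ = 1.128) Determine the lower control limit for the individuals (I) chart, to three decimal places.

133.857

X̄ = (162.9 + 164.1 + 147.0 + 151.0 + 161.5 + 146.6 + 159.0 + 166.1 + 165.2 + 172.1 + 152.8) / 11 = 158.9364
Moving ranges: 1.2, 17.1, 4.0, 10.5, 14.9, 12.4, 7.1, 0.9, 6.9, 19.3; M̄R̄ = 94.3000 / 10 = 9.4300
LCL = X̄ − 3·M̄R̄/d₂ = 158.9364 − 3 × 9.4300 / 1.128 = 133.8566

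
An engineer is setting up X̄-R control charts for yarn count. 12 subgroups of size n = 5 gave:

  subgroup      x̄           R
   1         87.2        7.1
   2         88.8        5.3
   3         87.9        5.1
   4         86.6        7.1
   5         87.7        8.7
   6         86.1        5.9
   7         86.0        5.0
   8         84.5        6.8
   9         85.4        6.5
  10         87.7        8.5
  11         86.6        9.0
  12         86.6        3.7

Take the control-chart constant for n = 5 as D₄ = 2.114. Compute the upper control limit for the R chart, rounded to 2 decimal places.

13.86

R̄ = (7.1 + 5.3 + 5.1 + 7.1 + 8.7 + 5.9 + 5.0 + 6.8 + 6.5 + 8.5 + 9.0 + 3.7) / 12 = 78.7000 / 12 = 6.5583
UCL_R = D₄·R̄ = 2.114 × 6.5583 = 13.8643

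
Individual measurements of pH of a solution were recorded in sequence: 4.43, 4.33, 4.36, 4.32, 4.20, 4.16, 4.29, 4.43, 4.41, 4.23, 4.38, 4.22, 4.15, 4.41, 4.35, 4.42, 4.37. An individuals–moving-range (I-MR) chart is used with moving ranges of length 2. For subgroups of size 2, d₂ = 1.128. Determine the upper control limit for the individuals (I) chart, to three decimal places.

X̄ = (4.43 + 4.33 + 4.36 + 4.32 + 4.20 + 4.16 + 4.29 + 4.43 + 4.41 + 4.23 + 4.38 + 4.22 + 4.15 + 4.41 + 4.35 + 4.42 + 4.37) / 17 = 4.3212
Moving ranges: 0.10, 0.03, 0.04, 0.12, 0.04, 0.13, 0.14, 0.02, 0.18, 0.15, 0.16, 0.07, 0.26, 0.06, 0.07, 0.05; M̄R̄ = 1.6200 / 16 = 0.1013
UCL = X̄ + 3·M̄R̄/d₂ = 4.3212 + 3 × 0.1013 / 1.128 = 4.5905

4.590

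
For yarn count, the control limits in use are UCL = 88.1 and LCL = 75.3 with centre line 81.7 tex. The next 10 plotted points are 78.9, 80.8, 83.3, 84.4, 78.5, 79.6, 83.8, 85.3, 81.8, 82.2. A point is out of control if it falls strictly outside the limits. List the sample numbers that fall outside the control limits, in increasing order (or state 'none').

All 10 points lie within [75.3, 88.1].

none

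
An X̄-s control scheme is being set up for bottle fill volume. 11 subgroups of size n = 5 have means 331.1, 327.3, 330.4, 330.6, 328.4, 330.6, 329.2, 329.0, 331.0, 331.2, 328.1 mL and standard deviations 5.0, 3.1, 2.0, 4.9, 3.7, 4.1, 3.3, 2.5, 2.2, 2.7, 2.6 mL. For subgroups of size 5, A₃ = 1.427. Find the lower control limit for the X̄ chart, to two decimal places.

325.04

X̄̄ = (331.1 + 327.3 + 330.4 + 330.6 + 328.4 + 330.6 + 329.2 + 329.0 + 331.0 + 331.2 + 328.1) / 11 = 329.7182
s̄ = (5.0 + 3.1 + 2.0 + 4.9 + 3.7 + 4.1 + 3.3 + 2.5 + 2.2 + 2.7 + 2.6) / 11 = 3.2818
LCL = X̄̄ − A₃·s̄ = 329.7182 − 1.427 × 3.2818 = 325.0350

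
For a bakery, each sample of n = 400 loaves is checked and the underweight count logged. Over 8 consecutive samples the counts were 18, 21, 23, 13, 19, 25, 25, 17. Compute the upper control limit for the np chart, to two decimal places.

p̄ = Σdᵢ / (k·n) = 161 / (8 × 400) = 0.05031
UCL = np̄ + 3·√(np̄(1−p̄)) = 20.1250 + 3 × √(20.1250×0.94969) = 20.1250 + 3 × 4.3718 = 33.2403

33.24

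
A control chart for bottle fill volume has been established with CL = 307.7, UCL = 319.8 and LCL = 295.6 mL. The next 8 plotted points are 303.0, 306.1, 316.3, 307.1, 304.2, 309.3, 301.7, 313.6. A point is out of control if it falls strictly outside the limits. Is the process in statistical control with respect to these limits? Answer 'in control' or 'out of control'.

in control

All 8 points lie within [295.6, 319.8].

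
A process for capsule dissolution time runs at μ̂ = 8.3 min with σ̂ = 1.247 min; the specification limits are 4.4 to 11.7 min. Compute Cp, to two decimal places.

Cp = (USL − LSL) / (6σ̂) = (11.7 − 4.4) / (6 × 1.247) = 7.3000 / 7.4820 = 0.9757

0.98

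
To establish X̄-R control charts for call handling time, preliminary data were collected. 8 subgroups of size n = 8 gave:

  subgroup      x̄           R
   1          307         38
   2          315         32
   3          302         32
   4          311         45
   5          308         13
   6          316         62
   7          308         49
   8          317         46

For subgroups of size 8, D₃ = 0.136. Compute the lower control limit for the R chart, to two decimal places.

5.39

R̄ = (38 + 32 + 32 + 45 + 13 + 62 + 49 + 46) / 8 = 317.0000 / 8 = 39.6250
LCL_R = D₃·R̄ = 0.136 × 39.6250 = 5.3890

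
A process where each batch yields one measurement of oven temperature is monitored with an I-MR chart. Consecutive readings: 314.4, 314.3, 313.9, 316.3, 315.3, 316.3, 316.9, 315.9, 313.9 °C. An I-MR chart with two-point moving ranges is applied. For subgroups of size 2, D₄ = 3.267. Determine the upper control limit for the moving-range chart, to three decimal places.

Moving ranges: 0.1, 0.4, 2.4, 1.0, 1.0, 0.6, 1.0, 2.0; M̄R̄ = 8.5000 / 8 = 1.0625
UCL_MR = D₄·M̄R̄ = 3.267 × 1.0625 = 3.4712

3.471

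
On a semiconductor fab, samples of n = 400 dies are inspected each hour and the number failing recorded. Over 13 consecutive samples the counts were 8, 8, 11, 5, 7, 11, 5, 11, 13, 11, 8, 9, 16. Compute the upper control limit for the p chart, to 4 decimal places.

p̄ = Σdᵢ / (k·n) = 123 / (13 × 400) = 0.02365
UCL = p̄ + 3·√(p̄(1−p̄)/n) = 0.02365 + 3 × √(0.02365×0.97635/400) = 0.02365 + 3 × 0.00760 = 0.04645

0.0464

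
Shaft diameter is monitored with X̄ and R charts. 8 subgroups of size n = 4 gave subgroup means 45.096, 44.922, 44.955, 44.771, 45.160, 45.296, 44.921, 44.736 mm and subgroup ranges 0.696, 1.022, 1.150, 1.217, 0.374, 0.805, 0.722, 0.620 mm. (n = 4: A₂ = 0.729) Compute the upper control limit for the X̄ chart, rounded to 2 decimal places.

X̄̄ = (45.096 + 44.922 + 44.955 + 44.771 + 45.160 + 45.296 + 44.921 + 44.736) / 8 = 359.8570 / 8 = 44.9821
R̄ = (0.696 + 1.022 + 1.150 + 1.217 + 0.374 + 0.805 + 0.722 + 0.620) / 8 = 6.6060 / 8 = 0.8257
UCL = X̄̄ + A₂·R̄ = 44.9821 + 0.729 × 0.8257 = 45.5841

45.58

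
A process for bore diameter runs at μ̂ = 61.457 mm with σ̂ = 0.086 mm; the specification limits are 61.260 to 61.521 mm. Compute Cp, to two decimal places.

0.51

Cp = (USL − LSL) / (6σ̂) = (61.521 − 61.260) / (6 × 0.086) = 0.2610 / 0.5160 = 0.5058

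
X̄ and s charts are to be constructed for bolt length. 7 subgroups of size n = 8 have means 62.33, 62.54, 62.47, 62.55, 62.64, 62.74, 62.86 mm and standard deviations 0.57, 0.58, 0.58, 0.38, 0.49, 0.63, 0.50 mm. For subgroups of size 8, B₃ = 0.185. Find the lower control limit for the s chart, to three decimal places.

0.099

s̄ = (0.57 + 0.58 + 0.58 + 0.38 + 0.49 + 0.63 + 0.50) / 7 = 0.5329
LCL_s = B₃·s̄ = 0.185 × 0.5329 = 0.0986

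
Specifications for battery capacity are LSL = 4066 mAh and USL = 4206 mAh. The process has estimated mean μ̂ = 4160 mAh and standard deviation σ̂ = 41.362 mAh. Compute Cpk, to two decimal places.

Cpu = (USL − μ̂) / (3σ̂) = (4206 − 4160) / (3 × 41.362) = 0.3707; Cpl = (μ̂ − LSL) / (3σ̂) = (4160 − 4066) / (3 × 41.362) = 0.7575; Cpk = min(Cpu, Cpl) = 0.3707

0.37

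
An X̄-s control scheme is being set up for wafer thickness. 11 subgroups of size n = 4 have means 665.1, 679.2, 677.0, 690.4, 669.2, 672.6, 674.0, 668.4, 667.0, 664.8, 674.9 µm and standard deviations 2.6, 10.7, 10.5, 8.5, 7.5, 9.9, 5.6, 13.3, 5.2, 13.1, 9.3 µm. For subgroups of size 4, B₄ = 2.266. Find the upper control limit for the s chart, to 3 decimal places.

s̄ = (2.6 + 10.7 + 10.5 + 8.5 + 7.5 + 9.9 + 5.6 + 13.3 + 5.2 + 13.1 + 9.3) / 11 = 8.7455
UCL_s = B₄·s̄ = 2.266 × 8.7455 = 19.8172

19.817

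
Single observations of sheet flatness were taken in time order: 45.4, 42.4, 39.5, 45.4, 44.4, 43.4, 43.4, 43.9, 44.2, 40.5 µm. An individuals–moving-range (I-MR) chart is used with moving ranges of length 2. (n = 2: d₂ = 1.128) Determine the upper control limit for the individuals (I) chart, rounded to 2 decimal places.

X̄ = (45.4 + 42.4 + 39.5 + 45.4 + 44.4 + 43.4 + 43.4 + 43.9 + 44.2 + 40.5) / 10 = 43.2500
Moving ranges: 3.0, 2.9, 5.9, 1.0, 1.0, 0.0, 0.5, 0.3, 3.7; M̄R̄ = 18.3000 / 9 = 2.0333
UCL = X̄ + 3·M̄R̄/d₂ = 43.2500 + 3 × 2.0333 / 1.128 = 48.6578

48.66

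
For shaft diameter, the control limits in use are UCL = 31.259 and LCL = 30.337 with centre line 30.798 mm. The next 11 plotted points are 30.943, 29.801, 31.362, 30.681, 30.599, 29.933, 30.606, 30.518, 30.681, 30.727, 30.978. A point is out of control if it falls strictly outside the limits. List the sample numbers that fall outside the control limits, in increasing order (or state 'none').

2, 3, 6

Compare each point to [30.337, 31.259]: sample 2 = 29.801 < LCL; sample 3 = 31.362 > UCL; sample 6 = 29.933 < LCL.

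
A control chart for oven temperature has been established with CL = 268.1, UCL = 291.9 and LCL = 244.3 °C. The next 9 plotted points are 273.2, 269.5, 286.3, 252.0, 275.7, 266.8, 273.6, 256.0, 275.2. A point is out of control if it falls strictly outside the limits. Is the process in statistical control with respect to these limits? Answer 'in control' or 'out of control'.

in control

All 9 points lie within [244.3, 291.9].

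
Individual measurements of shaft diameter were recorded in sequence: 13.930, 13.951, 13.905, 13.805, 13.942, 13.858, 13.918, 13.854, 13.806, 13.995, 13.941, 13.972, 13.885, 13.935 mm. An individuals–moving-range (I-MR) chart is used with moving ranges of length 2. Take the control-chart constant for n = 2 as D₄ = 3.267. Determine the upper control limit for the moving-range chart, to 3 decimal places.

0.244

Moving ranges: 0.021, 0.046, 0.100, 0.137, 0.084, 0.060, 0.064, 0.048, 0.189, 0.054, 0.031, 0.087, 0.050; M̄R̄ = 0.9710 / 13 = 0.0747
UCL_MR = D₄·M̄R̄ = 3.267 × 0.0747 = 0.2440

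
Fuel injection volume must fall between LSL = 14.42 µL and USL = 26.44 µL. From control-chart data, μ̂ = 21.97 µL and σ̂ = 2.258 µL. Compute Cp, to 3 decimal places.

0.887

Cp = (USL − LSL) / (6σ̂) = (26.44 − 14.42) / (6 × 2.258) = 12.0200 / 13.5480 = 0.8872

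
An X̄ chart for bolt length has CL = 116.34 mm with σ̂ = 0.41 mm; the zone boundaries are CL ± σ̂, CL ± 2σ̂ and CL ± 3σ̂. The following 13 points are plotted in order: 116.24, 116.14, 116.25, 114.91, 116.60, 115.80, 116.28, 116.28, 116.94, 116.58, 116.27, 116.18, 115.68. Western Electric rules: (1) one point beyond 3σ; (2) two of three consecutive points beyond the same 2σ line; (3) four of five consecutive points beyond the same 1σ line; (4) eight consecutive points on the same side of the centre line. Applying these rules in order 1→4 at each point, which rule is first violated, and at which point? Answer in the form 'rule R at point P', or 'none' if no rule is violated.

Zone of each point (C = within 1σ̂, B = 1σ̂–2σ̂, A = 2σ̂–3σ̂, * = beyond 3σ̂; sign = side of CL): 1:-C, 2:-C, 3:-C, 4:-*, 5:+C, 6:-B, 7:-C, 8:-C, 9:+B, 10:+C, 11:-C, 12:-C, 13:-B
Rule 1 (one point beyond the 3σ limits) is satisfied at point 4.

rule 1 at point 4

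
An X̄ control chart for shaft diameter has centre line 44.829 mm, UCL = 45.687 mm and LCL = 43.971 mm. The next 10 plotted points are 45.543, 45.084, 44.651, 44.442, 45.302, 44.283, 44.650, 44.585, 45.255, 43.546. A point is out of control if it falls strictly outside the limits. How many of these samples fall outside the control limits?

Compare each point to [43.971, 45.687]: sample 10 = 43.546 < LCL.

1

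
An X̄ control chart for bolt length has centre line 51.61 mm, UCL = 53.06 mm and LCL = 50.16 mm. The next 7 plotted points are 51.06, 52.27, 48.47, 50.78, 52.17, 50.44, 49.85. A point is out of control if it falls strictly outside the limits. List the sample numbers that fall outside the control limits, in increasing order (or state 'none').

3, 7

Compare each point to [50.16, 53.06]: sample 3 = 48.47 < LCL; sample 7 = 49.85 < LCL.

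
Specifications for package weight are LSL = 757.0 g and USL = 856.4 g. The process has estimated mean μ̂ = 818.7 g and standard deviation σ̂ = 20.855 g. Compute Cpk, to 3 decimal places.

0.603

Cpu = (USL − μ̂) / (3σ̂) = (856.4 − 818.7) / (3 × 20.855) = 0.6026; Cpl = (μ̂ − LSL) / (3σ̂) = (818.7 − 757.0) / (3 × 20.855) = 0.9862; Cpk = min(Cpu, Cpl) = 0.6026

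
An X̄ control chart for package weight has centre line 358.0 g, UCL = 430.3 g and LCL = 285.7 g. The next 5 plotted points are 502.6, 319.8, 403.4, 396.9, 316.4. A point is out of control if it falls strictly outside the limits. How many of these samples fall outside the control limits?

Compare each point to [285.7, 430.3]: sample 1 = 502.6 > UCL.

1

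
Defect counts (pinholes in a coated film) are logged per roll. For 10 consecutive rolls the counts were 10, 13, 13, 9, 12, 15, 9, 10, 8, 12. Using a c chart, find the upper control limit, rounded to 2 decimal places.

c̄ = (10 + 13 + 13 + 9 + 12 + 15 + 9 + 10 + 8 + 12) / 10 = 111 / 10 = 11.1000
UCL = c̄ + 3√c̄ = 11.1000 + 3 × √11.1000 = 11.1000 + 3 × 3.3317 = 21.0950

21.09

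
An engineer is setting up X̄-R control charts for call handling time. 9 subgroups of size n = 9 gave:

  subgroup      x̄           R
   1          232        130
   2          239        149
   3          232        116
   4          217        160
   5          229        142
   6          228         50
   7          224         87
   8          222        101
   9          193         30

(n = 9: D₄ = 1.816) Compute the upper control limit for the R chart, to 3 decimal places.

R̄ = (130 + 149 + 116 + 160 + 142 + 50 + 87 + 101 + 30) / 9 = 965.0000 / 9 = 107.2222
UCL_R = D₄·R̄ = 1.816 × 107.2222 = 194.7156

194.716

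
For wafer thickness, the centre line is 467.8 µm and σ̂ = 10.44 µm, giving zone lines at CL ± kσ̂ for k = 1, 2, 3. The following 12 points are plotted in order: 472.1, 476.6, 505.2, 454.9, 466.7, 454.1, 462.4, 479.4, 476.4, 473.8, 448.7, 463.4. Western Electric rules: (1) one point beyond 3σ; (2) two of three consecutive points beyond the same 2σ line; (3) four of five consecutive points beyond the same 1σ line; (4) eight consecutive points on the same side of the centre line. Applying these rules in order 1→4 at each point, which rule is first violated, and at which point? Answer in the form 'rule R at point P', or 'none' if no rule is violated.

Zone of each point (C = within 1σ̂, B = 1σ̂–2σ̂, A = 2σ̂–3σ̂, * = beyond 3σ̂; sign = side of CL): 1:+C, 2:+C, 3:+*, 4:-B, 5:-C, 6:-B, 7:-C, 8:+B, 9:+C, 10:+C, 11:-B, 12:-C
Rule 1 (one point beyond the 3σ limits) is satisfied at point 3.

rule 1 at point 3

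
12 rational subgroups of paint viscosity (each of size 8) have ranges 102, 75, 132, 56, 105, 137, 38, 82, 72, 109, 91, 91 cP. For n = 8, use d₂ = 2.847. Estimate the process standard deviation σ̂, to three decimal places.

R̄ = (102 + 75 + 132 + 56 + 105 + 137 + 38 + 82 + 72 + 109 + 91 + 91) / 12 = 90.8333
σ̂ = R̄ / d₂ = 90.8333 / 2.847 = 31.9049

31.905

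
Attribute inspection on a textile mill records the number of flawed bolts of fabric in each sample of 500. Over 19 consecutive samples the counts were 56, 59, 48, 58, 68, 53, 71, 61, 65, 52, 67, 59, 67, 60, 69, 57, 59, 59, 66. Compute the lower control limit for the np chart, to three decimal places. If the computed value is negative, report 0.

38.823

p̄ = Σdᵢ / (k·n) = 1154 / (19 × 500) = 0.12147
LCL = np̄ − 3·√(np̄(1−p̄)) = 60.7368 − 3 × 7.3047 = 38.8227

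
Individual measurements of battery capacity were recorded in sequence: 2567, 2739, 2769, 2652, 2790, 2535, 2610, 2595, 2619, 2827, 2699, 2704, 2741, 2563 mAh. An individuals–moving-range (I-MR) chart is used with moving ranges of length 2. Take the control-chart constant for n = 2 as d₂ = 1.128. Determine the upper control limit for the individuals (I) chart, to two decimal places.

X̄ = (2567 + 2739 + 2769 + 2652 + 2790 + 2535 + 2610 + 2595 + 2619 + 2827 + 2699 + 2704 + 2741 + 2563) / 14 = 2672.1429
Moving ranges: 172, 30, 117, 138, 255, 75, 15, 24, 208, 128, 5, 37, 178; M̄R̄ = 1382.0000 / 13 = 106.3077
UCL = X̄ + 3·M̄R̄/d₂ = 2672.1429 + 3 × 106.3077 / 1.128 = 2954.8761

2954.88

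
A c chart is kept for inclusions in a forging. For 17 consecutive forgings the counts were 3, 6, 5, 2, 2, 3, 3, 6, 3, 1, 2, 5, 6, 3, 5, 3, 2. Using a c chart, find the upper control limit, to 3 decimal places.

9.165

c̄ = (3 + 6 + 5 + 2 + 2 + 3 + 3 + 6 + 3 + 1 + 2 + 5 + 6 + 3 + 5 + 3 + 2) / 17 = 60 / 17 = 3.5294
UCL = c̄ + 3√c̄ = 3.5294 + 3 × √3.5294 = 3.5294 + 3 × 1.8787 = 9.1654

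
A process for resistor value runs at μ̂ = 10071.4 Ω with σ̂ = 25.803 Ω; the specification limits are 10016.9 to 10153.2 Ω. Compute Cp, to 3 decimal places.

Cp = (USL − LSL) / (6σ̂) = (10153.2 − 10016.9) / (6 × 25.803) = 136.3000 / 154.8180 = 0.8804

0.880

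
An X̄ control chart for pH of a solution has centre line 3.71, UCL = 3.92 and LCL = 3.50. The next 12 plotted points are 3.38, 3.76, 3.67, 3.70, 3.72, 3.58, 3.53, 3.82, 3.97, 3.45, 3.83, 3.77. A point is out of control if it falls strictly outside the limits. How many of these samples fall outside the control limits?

3

Compare each point to [3.50, 3.92]: sample 1 = 3.38 < LCL; sample 9 = 3.97 > UCL; sample 10 = 3.45 < LCL.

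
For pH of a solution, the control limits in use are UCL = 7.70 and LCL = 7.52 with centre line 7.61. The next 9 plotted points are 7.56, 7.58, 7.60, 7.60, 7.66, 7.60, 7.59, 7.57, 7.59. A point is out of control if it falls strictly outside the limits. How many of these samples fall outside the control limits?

0

All 9 points lie within [7.52, 7.70].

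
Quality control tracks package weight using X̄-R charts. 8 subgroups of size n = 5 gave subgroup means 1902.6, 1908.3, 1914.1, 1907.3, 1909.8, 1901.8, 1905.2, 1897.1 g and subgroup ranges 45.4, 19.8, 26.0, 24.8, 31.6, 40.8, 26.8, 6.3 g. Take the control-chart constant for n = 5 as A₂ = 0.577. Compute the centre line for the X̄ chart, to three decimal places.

1905.775

X̄̄ = (1902.6 + 1908.3 + 1914.1 + 1907.3 + 1909.8 + 1901.8 + 1905.2 + 1897.1) / 8 = 15246.2000 / 8 = 1905.7750
CL = X̄̄ = 1905.7750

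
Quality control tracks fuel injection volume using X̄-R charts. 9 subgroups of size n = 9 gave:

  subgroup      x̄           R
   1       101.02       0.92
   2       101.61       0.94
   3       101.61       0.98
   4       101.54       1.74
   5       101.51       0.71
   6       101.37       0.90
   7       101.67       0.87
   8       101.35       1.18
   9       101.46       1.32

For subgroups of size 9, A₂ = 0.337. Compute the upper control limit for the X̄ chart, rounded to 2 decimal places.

X̄̄ = (101.02 + 101.61 + 101.61 + 101.54 + 101.51 + 101.37 + 101.67 + 101.35 + 101.46) / 9 = 913.1400 / 9 = 101.4600
R̄ = (0.92 + 0.94 + 0.98 + 1.74 + 0.71 + 0.90 + 0.87 + 1.18 + 1.32) / 9 = 9.5600 / 9 = 1.0622
UCL = X̄̄ + A₂·R̄ = 101.4600 + 0.337 × 1.0622 = 101.8180

101.82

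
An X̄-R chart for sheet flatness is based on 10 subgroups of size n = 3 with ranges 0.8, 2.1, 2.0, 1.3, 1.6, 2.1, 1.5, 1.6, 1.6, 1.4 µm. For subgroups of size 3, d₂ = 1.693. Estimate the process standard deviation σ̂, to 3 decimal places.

0.945

R̄ = (0.8 + 2.1 + 2.0 + 1.3 + 1.6 + 2.1 + 1.5 + 1.6 + 1.6 + 1.4) / 10 = 1.6000
σ̂ = R̄ / d₂ = 1.6000 / 1.693 = 0.9451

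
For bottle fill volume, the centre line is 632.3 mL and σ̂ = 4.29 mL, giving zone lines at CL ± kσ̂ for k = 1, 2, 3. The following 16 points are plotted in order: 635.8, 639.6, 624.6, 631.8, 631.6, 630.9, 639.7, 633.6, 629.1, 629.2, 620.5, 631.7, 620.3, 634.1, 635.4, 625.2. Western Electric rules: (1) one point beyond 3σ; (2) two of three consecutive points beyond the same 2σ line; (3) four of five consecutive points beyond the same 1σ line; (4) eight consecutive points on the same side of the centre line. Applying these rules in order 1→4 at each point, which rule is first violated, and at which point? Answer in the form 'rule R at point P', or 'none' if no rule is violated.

rule 2 at point 13

Zone of each point (C = within 1σ̂, B = 1σ̂–2σ̂, A = 2σ̂–3σ̂, * = beyond 3σ̂; sign = side of CL): 1:+C, 2:+B, 3:-B, 4:-C, 5:-C, 6:-C, 7:+B, 8:+C, 9:-C, 10:-C, 11:-A, 12:-C, 13:-A, 14:+C, 15:+C, 16:-B
Rule 2 (two of three consecutive points beyond the same 2σ limit) is satisfied at point 13.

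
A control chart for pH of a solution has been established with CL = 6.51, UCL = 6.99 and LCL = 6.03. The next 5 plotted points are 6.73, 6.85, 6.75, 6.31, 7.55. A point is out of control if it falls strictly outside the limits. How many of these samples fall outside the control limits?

1

Compare each point to [6.03, 6.99]: sample 5 = 7.55 > UCL.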